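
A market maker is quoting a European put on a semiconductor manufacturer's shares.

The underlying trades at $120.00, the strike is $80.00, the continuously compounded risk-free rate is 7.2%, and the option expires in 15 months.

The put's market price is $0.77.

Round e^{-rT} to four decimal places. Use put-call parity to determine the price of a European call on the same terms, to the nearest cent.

e^(−rT) = e^(−0.072·1.25) = 0.9139
Put-call parity: C − P = S − K·e^(−rT) = 120 − 80·0.9139 = 120 − 73.1120 = 46.8880
C = P + (C − P) = 0.77 + (46.8880) = 47.6580

$47.66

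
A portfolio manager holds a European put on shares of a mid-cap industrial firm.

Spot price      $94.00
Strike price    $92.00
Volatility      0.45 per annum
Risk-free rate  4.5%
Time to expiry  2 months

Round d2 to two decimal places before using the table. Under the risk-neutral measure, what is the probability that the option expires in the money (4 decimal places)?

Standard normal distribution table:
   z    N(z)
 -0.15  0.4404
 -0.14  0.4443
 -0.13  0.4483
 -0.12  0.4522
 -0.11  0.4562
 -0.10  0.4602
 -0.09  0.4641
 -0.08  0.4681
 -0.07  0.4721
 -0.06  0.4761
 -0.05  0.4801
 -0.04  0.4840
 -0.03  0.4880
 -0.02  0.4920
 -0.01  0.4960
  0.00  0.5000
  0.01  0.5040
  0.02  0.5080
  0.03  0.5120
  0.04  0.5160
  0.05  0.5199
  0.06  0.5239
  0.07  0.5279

0.4721

T = 0.1667;  σ√T = 0.1837
d₁ = [ln(94/92) + (0.045 + ½·0.45²)·0.1667] / (σ√T) = (0.0215 + 0.0244) / 0.1837 = 0.2497 → 0.25
d₂ = 0.2497 − 0.1837 = 0.0660 → 0.07
Risk-neutral Pr[S_T < K] = N(−d₂) = N(-0.07) = 0.4721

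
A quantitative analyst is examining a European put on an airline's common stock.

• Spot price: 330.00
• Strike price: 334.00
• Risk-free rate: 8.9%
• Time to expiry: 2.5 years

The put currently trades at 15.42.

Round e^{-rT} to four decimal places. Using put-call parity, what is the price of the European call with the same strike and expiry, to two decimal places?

78.05

e^(−rT) = e^(−0.089·2.5) = 0.8005
Put-call parity: C − P = S − K·e^(−rT) = 330 − 334·0.8005 = 330 − 267.3670 = 62.6330
C = P + (C − P) = 15.42 + (62.6330) = 78.0530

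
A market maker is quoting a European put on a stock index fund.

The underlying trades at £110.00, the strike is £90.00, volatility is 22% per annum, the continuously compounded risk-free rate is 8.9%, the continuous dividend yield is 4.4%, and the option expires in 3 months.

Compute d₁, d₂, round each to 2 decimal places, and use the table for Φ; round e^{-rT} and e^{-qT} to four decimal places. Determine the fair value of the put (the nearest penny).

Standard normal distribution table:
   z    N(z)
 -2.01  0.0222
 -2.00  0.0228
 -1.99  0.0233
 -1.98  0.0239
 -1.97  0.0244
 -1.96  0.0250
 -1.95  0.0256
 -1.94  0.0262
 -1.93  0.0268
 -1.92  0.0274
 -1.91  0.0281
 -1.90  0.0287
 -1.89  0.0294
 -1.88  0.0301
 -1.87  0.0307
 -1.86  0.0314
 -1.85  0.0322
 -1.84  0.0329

σ√T = 0.22·√0.25 = 0.1100
ln(S/K) + (r − q + σ²/2)T = ln(110/90) + (0.089 − 0.044 + 0.22²/2)·0.25 = 0.2007 + 0.0173 = 0.2180
d₁ = 0.2180 / 0.1100 = 1.9816 which rounds to 1.98
d₂ = d₁ − σ√T = 1.9816 − 0.1100 = 1.8716 which rounds to 1.87
e^(−qT) = e^(−0.044·0.25) = 0.9891;  e^(−rT) = e^(−0.089·0.25) = 0.9780
P = 90·0.9780·N(-1.87) − 110·0.9891·N(-1.98) = 90·0.9780·0.0307 − 110·0.9891·0.0239 = 2.7022 − 2.6003 = 0.1019

£0.10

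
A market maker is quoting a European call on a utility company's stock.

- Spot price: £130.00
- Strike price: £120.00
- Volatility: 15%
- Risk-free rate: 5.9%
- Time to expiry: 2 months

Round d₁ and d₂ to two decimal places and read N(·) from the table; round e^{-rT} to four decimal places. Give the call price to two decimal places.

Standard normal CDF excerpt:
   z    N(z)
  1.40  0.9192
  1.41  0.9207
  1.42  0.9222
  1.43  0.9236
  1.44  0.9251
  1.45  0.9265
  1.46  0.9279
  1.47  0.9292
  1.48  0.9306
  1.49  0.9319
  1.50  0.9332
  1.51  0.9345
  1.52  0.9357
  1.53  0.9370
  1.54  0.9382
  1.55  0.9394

σ√T = 0.15·√0.1667 = 0.0612
d₁ = [ln(130/120) + (0.059 + ½·0.15²)·0.1667] / (σ√T) = (0.0800 + 0.0117) / 0.0612 = 1.4983 ⇒ 1.50
d₂ = 1.4983 − 0.0612 = 1.4371 ⇒ 1.44
e^(−rT) = e^(−0.059·0.1667) = 0.9902
C = 130·N(1.50) − 120·0.9902·N(1.44) = 130·0.9332 − 120·0.9902·0.9251 = 121.3160 − 109.9241 = 11.3919

£11.39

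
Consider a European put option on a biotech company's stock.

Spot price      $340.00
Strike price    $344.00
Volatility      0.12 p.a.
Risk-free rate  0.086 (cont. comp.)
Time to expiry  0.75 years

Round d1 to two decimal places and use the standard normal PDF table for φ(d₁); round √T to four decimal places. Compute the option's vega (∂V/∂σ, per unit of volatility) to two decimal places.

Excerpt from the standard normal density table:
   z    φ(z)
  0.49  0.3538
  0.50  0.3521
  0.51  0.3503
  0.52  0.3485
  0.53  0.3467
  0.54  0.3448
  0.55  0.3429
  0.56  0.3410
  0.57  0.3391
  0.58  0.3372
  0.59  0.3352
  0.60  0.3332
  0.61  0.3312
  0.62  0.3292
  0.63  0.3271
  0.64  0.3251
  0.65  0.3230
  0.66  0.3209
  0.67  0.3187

σ√T = 0.12·√0.75 = 0.1039
d₁ = [ln(340/344) + (0.086 + ½·0.12²)·0.75] / (σ√T) = (-0.0117 + 0.0699) / 0.1039 = 0.5601 ⇒ 0.56
√T = √0.75 = 0.8660
φ(d₁) = φ(0.56) = 0.3410
vega = S·φ(d₁)·√T = 340·0.3410·0.8660 = 100.4040

100.40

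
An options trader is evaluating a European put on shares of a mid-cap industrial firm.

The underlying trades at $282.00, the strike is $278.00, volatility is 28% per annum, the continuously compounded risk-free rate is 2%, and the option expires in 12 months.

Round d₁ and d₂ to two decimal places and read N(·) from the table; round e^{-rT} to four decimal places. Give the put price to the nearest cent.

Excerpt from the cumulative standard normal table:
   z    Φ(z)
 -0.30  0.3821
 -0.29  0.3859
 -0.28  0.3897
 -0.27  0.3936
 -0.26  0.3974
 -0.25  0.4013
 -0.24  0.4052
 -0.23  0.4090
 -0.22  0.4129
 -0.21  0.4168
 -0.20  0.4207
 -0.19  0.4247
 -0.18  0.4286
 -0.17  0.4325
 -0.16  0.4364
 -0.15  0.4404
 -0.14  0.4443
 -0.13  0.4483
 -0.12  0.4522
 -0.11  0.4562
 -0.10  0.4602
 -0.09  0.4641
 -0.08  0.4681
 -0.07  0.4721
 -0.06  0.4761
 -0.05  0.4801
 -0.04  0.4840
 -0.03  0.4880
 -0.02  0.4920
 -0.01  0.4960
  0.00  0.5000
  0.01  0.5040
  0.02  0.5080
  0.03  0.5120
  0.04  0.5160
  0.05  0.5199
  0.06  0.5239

σ√T = 0.28·√1 = 0.2800
d₁ = [ln(282/278) + (0.02 + ½·0.28²)·1] / (σ√T) = (0.0143 + 0.0592) / 0.2800 = 0.2624 ≈ 0.26
d₂ = 0.2624 − 0.2800 = -0.0176 ≈ -0.02
e^(−rT) = e^(−0.02·1) = 0.9802
N(−d₂) = N(0.02) = 0.5080;  N(−d₁) = N(-0.26) = 0.3974
P = 278·0.9802·0.5080 − 282·0.3974 = 138.4278 − 112.0668 = 26.3610

$26.36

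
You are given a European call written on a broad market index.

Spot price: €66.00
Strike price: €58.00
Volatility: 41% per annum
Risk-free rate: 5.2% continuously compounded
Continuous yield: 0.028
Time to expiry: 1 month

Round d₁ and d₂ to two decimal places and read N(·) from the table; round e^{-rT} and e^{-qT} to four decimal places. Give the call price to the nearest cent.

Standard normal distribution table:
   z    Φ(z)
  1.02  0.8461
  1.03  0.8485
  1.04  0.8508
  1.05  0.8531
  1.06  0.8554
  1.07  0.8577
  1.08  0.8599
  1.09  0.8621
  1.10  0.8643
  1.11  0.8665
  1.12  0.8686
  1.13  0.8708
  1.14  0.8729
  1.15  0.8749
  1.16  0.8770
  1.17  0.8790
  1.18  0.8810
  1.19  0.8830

€8.61

σ√T = 0.41·√0.08333 = 0.1184
d₁ = [ln(66/58) + (0.052 − 0.028 + 0.41²/2)·0.08333] / 0.1184 = [0.1292 + 0.0090] / 0.1184 = 1.1678 ⇒ 1.17
d₂ = d₁ − σ√T = 1.1678 − 0.1184 = 1.0494 ⇒ 1.05
e^(−qT) = e^(−0.028·0.08333) = 0.9977;  e^(−rT) = e^(−0.052·0.08333) = 0.9957
N(d₁) = N(1.17) = 0.8790;  N(d₂) = N(1.05) = 0.8531
C = 66·0.9977·0.8790 − 58·0.9957·0.8531 = 57.8806 − 49.2670 = 8.6135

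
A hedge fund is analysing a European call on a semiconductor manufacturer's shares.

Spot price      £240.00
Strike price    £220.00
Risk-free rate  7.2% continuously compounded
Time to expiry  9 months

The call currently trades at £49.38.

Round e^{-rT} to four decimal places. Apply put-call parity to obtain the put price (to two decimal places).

exp(−rT) = exp(−0.072·0.75) = 0.9474
Put-call parity: C − P = S − K·e^(−rT) = 240 − 220·0.9474 = 240 − 208.4280 = 31.5720
P = C − (C − P) = 49.38 − (31.5720) = 17.8080

£17.81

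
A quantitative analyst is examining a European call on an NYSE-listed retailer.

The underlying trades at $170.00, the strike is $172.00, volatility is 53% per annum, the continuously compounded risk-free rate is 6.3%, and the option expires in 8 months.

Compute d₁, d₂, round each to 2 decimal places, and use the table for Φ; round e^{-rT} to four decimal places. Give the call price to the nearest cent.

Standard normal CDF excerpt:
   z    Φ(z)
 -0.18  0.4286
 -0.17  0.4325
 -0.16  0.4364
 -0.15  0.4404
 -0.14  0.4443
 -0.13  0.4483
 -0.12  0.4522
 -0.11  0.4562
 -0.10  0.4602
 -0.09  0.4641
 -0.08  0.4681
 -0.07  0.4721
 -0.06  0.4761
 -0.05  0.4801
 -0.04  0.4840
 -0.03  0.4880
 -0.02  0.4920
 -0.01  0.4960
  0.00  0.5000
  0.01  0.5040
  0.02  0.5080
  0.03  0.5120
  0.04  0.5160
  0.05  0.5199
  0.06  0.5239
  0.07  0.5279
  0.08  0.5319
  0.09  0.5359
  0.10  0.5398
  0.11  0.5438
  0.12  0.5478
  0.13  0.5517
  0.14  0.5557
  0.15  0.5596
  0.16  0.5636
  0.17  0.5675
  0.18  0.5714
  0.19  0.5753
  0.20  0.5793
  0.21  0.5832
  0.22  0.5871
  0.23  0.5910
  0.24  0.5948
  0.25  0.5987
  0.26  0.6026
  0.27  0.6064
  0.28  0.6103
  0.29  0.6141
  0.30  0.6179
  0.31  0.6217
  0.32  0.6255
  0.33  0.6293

$31.76

σ√T = 0.53·√0.6667 = 0.4327
ln(S/K) + (r + σ²/2)T = ln(170/172) + (0.063 + 0.53²/2)·0.6667 = -0.0117 + 0.1356 = 0.1239
d₁ = 0.1239 / 0.4327 = 0.2864 which rounds to 0.29
d₂ = d₁ − σ√T = 0.2864 − 0.4327 = -0.1463 which rounds to -0.15
e^(−rT) = e^(−0.063·0.6667) = 0.9589
N(d₁) = N(0.29) = 0.6141;  N(d₂) = N(-0.15) = 0.4404
C = 170·0.6141 − 172·0.9589·0.4404 = 104.3970 − 72.6355 = 31.7615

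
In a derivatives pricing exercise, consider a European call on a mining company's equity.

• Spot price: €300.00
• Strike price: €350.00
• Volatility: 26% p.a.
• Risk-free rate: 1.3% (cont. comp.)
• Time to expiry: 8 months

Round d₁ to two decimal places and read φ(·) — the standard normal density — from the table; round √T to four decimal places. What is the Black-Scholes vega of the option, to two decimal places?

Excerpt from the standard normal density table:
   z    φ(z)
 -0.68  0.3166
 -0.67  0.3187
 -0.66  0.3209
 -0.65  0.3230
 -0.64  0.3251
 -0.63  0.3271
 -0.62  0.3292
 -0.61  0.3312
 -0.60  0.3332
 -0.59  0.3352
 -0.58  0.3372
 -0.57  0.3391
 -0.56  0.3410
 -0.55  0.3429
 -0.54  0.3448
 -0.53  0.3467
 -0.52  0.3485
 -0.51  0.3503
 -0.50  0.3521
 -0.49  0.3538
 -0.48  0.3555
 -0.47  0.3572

82.60

σ√T = 0.26·√0.6667 = 0.2123
ln(S/K) + (r + σ²/2)T = ln(300/350) + (0.013 + 0.26²/2)·0.6667 = -0.1542 + 0.0312 = -0.1230
d₁ = -0.1230 / 0.2123 = -0.5792 ≈ -0.58
√T = √0.6667 = 0.8165
φ(d₁) = φ(-0.58) = 0.3372
vega = S·φ(d₁)·√T = 300·0.3372·0.8165 = 82.5971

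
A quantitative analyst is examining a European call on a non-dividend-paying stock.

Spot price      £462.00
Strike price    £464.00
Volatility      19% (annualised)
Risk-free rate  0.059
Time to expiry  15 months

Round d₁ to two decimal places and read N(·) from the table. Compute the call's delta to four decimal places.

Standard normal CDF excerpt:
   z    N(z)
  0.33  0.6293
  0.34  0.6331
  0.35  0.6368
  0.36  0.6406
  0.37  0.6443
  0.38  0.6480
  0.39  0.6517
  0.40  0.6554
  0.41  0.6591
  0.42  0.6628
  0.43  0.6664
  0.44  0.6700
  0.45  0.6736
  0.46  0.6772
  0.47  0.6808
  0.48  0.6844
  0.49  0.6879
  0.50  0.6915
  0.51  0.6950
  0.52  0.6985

0.6664

σ√T = 0.19·√1.25 = 0.2124
d₁ = [ln(462/464) + (0.059 + 0.19²/2)·1.25] / 0.2124 = [-0.0043 + 0.0963] / 0.2124 = 0.4331 ⇒ 0.43
N(d₁) = N(0.43) = 0.6664
Δ_call = N(d₁) = 0.6664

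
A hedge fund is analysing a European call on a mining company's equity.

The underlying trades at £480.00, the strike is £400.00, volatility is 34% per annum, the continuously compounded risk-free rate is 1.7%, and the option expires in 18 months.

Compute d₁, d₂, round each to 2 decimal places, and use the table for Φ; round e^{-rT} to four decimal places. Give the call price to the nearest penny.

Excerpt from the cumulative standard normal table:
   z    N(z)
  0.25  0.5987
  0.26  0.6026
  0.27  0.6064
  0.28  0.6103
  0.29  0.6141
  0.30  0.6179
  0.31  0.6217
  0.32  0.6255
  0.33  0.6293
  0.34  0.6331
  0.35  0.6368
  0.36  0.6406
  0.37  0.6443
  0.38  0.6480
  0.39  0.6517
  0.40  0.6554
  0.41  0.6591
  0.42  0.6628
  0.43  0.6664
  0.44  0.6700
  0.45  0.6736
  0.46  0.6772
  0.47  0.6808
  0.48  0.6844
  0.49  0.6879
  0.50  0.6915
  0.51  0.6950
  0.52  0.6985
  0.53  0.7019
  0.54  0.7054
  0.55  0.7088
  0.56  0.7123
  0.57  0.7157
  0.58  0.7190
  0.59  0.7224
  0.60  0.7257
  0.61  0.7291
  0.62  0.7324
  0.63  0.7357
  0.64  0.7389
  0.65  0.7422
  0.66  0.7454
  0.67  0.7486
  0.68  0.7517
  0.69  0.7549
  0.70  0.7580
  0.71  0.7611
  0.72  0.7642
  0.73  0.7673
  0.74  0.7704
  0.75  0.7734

σ√T = 0.34·√1.5 = 0.4164
ln(S/K) + (r + σ²/2)T = ln(480/400) + (0.017 + 0.34²/2)·1.5 = 0.1823 + 0.1122 = 0.2945
d₁ = 0.2945 / 0.4164 = 0.7073 ⇒ 0.71
d₂ = d₁ − σ√T = 0.7073 − 0.4164 = 0.2909 ⇒ 0.29
e^(−rT) = e^(−0.017·1.5) = 0.9748
N(d₁) = N(0.71) = 0.7611;  N(d₂) = N(0.29) = 0.6141
C = 480·0.7611 − 400·0.9748·0.6141 = 365.3280 − 239.4499 = 125.8781

£125.88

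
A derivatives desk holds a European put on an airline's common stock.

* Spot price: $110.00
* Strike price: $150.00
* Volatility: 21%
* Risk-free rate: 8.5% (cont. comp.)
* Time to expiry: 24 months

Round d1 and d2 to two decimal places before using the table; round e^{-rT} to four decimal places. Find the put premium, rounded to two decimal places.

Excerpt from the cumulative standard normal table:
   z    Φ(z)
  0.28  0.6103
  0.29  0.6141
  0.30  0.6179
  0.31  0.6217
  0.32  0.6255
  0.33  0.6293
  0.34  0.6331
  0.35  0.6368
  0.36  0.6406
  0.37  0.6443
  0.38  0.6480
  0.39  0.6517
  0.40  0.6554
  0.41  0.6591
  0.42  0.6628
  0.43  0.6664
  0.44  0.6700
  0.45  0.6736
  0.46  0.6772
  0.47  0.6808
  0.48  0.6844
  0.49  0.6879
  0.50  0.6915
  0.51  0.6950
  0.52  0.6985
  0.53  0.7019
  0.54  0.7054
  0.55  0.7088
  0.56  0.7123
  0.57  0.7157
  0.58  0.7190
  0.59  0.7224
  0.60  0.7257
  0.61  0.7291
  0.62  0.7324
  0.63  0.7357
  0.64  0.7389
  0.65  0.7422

$23.88

σ√T = 0.21·√2 = 0.2970
d₁ = [ln(110/150) + (0.085 + ½·0.21²)·2] / (σ√T) = (-0.3102 + 0.2141) / 0.2970 = -0.3234 ⇒ -0.32
d₂ = -0.3234 − 0.2970 = -0.6204 ⇒ -0.62
e^(−rT) = e^(−0.085·2) = 0.8437
N(−d₂) = N(0.62) = 0.7324;  N(−d₁) = N(0.32) = 0.6255
P = 150·0.8437·0.7324 − 110·0.6255 = 92.6889 − 68.8050 = 23.8839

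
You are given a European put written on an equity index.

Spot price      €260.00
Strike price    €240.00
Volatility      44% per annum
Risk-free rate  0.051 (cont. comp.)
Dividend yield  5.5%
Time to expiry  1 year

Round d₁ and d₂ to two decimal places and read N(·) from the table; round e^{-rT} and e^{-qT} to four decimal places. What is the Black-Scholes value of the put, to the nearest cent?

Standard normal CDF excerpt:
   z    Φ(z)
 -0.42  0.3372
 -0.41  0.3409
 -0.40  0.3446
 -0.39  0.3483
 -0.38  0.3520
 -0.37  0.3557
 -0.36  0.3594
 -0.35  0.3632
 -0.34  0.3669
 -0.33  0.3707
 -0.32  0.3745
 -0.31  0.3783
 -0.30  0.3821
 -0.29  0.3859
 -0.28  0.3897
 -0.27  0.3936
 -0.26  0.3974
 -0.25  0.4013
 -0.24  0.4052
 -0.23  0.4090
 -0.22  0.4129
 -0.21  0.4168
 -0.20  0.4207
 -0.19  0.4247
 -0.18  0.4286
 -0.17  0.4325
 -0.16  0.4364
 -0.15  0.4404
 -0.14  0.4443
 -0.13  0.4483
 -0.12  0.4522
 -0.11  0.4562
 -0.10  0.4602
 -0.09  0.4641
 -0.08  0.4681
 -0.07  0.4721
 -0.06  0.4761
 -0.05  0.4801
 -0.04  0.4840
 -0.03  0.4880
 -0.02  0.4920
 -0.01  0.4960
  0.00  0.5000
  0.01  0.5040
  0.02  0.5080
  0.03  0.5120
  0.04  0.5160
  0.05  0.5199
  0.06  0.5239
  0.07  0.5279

σ√T = 0.44·√1 = 0.4400
d₁ = [ln(260/240) + (0.051 − 0.055 + 0.44²/2)·1] / 0.4400 = [0.0800 + 0.0928] / 0.4400 = 0.3928 which rounds to 0.39
d₂ = d₁ − σ√T = 0.3928 − 0.4400 = -0.0472 which rounds to -0.05
exp(−qT) = exp(−0.055·1) = 0.9465;  exp(−rT) = exp(−0.051·1) = 0.9503
P = 240·0.9503·N(0.05) − 260·0.9465·N(-0.39) = 240·0.9503·0.5199 − 260·0.9465·0.3483 = 118.5746 − 85.7131 = 32.8615

€32.86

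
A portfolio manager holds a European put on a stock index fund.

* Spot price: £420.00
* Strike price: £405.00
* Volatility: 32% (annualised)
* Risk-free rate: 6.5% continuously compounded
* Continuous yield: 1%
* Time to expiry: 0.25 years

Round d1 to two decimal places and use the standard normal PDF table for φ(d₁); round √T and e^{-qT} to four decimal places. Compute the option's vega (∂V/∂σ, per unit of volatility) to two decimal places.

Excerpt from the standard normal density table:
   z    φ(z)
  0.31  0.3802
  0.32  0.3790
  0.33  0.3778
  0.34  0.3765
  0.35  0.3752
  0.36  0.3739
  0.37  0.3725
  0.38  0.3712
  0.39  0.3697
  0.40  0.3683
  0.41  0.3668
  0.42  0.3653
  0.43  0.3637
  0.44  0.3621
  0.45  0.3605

77.44

T = 0.25;  σ√T = 0.1600
d₁ = [ln(420/405) + (0.065 − 0.01 + ½·0.32²)·0.25] / (σ√T) = (0.0364 + 0.0266) / 0.1600 = 0.3932 → 0.39
√T = √0.25 = 0.5000
φ(d₁) = φ(0.39) = 0.3697
exp(−qT) = exp(−0.01·0.25) = 0.9975
vega = S·exp(−qT)·φ(d₁)·√T = 420·0.9975·0.3697·0.5000 = 77.4429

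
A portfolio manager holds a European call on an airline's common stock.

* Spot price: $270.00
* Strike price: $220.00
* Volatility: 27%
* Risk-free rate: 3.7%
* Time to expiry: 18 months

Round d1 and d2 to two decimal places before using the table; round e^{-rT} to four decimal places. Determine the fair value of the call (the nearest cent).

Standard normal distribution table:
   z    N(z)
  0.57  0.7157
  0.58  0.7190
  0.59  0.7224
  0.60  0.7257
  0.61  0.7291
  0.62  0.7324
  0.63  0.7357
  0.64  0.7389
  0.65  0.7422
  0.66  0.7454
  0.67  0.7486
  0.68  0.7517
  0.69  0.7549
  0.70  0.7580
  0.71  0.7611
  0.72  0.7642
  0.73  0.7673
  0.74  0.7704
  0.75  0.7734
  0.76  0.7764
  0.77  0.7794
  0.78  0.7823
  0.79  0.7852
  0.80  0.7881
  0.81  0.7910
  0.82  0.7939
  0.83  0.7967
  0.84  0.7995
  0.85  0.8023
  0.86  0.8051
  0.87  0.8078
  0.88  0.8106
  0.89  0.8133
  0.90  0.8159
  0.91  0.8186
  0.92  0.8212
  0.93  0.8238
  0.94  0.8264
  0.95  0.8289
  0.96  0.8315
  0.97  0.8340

σ√T = 0.27 × 1.2247 = 0.3307
d₁ = [ln(270/220) + (0.037 + ½·0.27²)·1.5] / (σ√T) = (0.2048 + 0.1102) / 0.3307 = 0.9525 which rounds to 0.95
d₂ = 0.9525 − 0.3307 = 0.6218 which rounds to 0.62
e^(−rT) = e^(−0.037·1.5) = 0.9460
C = 270·N(0.95) − 220·0.9460·N(0.62) = 270·0.8289 − 220·0.9460·0.7324 = 223.8030 − 152.4271 = 71.3759

$71.38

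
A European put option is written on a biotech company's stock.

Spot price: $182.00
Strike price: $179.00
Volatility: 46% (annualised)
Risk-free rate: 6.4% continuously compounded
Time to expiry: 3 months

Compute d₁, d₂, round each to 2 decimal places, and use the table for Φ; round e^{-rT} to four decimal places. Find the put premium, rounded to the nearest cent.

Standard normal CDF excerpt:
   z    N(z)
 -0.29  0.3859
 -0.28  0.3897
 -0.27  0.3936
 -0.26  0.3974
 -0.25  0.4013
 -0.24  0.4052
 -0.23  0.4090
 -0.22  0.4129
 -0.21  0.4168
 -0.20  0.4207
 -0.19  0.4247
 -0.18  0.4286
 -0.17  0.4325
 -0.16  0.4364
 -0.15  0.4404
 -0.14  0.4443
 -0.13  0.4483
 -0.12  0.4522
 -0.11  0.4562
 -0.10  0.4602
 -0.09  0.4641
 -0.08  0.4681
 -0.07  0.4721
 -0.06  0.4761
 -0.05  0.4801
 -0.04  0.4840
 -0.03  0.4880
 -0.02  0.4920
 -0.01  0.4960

$13.64

σ√T = 0.46·√0.25 = 0.2300
d₁ = [ln(182/179) + (0.064 + 0.46²/2)·0.25] / 0.2300 = [0.0166 + 0.0425] / 0.2300 = 0.2568 which rounds to 0.26
d₂ = d₁ − σ√T = 0.2568 − 0.2300 = 0.0268 which rounds to 0.03
exp(−rT) = exp(−0.064·0.25) = 0.9841
N(−d₂) = N(-0.03) = 0.4880;  N(−d₁) = N(-0.26) = 0.3974
P = 179·0.9841·0.4880 − 182·0.3974 = 85.9631 − 72.3268 = 13.6363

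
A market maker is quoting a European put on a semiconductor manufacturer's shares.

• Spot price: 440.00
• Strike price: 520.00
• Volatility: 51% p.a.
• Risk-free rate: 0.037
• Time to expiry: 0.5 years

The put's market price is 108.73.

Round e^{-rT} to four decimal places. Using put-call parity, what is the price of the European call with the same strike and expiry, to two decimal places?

38.25

exp(−rT) = exp(−0.037·0.5) = 0.9817
Put-call parity: C − P = S − K·e^(−rT) = 440 − 520·0.9817 = 440 − 510.4840 = -70.4840
C = P + (C − P) = 108.73 + (-70.4840) = 38.2460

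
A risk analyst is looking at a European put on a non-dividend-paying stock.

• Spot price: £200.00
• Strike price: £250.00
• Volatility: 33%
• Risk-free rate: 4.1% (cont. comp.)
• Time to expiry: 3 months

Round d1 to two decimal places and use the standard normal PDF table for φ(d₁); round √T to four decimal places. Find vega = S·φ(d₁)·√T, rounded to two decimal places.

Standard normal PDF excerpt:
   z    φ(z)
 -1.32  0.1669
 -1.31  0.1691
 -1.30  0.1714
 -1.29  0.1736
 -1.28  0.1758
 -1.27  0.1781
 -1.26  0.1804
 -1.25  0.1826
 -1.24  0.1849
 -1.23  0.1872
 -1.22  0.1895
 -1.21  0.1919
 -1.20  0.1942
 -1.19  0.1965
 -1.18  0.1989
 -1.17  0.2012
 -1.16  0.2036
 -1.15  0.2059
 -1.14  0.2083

σ√T = 0.33·√0.25 = 0.1650
d₁ = [ln(200/250) + (0.041 + 0.33²/2)·0.25] / 0.1650 = [-0.2231 + 0.0239] / 0.1650 = -1.2078 → -1.21
√T = √0.25 = 0.5000
φ(d₁) = φ(-1.21) = 0.1919
vega = S·φ(d₁)·√T = 200·0.1919·0.5000 = 19.1900

19.19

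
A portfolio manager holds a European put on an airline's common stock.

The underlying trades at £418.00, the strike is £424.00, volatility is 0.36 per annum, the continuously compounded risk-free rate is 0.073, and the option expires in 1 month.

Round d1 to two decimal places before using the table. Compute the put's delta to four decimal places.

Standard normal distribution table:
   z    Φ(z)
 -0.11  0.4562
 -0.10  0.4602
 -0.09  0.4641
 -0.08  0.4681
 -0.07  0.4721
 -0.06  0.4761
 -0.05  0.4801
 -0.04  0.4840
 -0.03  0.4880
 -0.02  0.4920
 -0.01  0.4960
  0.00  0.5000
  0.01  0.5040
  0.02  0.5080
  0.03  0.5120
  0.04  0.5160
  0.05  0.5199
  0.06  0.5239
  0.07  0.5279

-0.5120

σ√T = 0.36 × 0.2887 = 0.1039
ln(S/K) + (r + σ²/2)T = ln(418/424) + (0.073 + 0.36²/2)·0.08333 = -0.0143 + 0.0115 = -0.0028
d₁ = -0.0028 / 0.1039 = -0.0266 ≈ -0.03
N(d₁) = N(-0.03) = 0.4880
Δ_put = N(d₁) − 1 = 0.4880 − 1 = -0.5120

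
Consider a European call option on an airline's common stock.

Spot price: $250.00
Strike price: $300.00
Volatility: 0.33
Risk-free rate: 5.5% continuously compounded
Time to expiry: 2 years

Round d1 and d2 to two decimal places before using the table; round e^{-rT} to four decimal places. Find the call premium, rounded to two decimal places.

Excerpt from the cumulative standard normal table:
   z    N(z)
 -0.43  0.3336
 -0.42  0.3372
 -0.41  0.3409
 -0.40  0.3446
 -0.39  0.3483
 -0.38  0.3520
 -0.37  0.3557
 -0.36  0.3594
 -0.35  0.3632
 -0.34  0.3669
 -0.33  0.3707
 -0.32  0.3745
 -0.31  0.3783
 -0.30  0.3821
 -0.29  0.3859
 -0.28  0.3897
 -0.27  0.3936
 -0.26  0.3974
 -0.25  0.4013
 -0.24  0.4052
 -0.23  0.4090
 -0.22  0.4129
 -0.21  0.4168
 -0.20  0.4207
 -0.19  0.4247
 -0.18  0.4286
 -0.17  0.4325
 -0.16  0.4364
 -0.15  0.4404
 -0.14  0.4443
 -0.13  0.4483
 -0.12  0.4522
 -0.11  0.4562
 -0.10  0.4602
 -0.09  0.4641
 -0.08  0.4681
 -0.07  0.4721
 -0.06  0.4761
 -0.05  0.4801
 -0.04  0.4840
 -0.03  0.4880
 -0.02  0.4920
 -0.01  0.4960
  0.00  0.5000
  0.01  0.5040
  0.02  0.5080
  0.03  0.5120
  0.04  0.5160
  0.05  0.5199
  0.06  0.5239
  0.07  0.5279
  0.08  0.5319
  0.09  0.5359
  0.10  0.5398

T = 2;  σ√T = 0.4667
d₁ = [ln(250/300) + (0.055 + ½·0.33²)·2] / (σ√T) = (-0.1823 + 0.2189) / 0.4667 = 0.0784 which rounds to 0.08
d₂ = 0.0784 − 0.4667 = -0.3883 which rounds to -0.39
e^(−rT) = e^(−0.055·2) = 0.8958
N(d₁) = N(0.08) = 0.5319;  N(d₂) = N(-0.39) = 0.3483
C = 250·0.5319 − 300·0.8958·0.3483 = 132.9750 − 93.6021 = 39.3729

$39.37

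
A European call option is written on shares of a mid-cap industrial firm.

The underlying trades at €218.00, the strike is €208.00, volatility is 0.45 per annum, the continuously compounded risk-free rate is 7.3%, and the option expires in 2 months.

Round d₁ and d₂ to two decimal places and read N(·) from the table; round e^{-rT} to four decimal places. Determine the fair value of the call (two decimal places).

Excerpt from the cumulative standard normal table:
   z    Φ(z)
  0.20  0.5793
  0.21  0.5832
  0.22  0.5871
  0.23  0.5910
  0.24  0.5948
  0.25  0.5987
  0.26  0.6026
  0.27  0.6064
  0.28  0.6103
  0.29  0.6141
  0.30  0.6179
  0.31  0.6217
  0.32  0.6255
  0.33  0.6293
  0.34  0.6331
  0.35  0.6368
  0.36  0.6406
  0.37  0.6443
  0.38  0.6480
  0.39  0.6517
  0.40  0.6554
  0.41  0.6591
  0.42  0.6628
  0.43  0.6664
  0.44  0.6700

σ√T = 0.45 × 0.4082 = 0.1837
d₁ = [ln(218/208) + (0.073 + 0.45²/2)·0.1667] / 0.1837 = [0.0470 + 0.0290] / 0.1837 = 0.4137 ⇒ 0.41
d₂ = d₁ − σ√T = 0.4137 − 0.1837 = 0.2300 ⇒ 0.23
exp(−rT) = exp(−0.073·0.1667) = 0.9879
C = 218·N(0.41) − 208·0.9879·N(0.23) = 218·0.6591 − 208·0.9879·0.5910 = 143.6838 − 121.4406 = 22.2432

€22.24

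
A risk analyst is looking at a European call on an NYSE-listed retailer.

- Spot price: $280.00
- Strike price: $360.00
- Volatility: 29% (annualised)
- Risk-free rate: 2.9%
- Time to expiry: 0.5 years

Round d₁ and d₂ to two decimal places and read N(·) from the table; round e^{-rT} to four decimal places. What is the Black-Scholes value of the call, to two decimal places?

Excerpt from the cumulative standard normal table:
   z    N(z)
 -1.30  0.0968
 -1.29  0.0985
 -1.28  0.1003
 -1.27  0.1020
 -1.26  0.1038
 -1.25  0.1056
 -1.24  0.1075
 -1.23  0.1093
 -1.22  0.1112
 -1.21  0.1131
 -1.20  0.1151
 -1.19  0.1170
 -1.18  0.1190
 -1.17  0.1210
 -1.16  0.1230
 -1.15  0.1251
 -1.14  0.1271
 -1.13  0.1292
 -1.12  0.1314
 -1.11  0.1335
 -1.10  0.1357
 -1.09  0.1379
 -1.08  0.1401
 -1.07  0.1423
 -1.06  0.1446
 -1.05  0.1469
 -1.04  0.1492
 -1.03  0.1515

$4.30

σ√T = 0.29·√0.5 = 0.2051
d₁ = [ln(280/360) + (0.029 + 0.29²/2)·0.5] / 0.2051 = [-0.2513 + 0.0355] / 0.2051 = -1.0523 which rounds to -1.05
d₂ = d₁ − σ√T = -1.0523 − 0.2051 = -1.2574 which rounds to -1.26
e^(−rT) = e^(−0.029·0.5) = 0.9856
N(d₁) = N(-1.05) = 0.1469;  N(d₂) = N(-1.26) = 0.1038
C = 280·0.1469 − 360·0.9856·0.1038 = 41.1320 − 36.8299 = 4.3021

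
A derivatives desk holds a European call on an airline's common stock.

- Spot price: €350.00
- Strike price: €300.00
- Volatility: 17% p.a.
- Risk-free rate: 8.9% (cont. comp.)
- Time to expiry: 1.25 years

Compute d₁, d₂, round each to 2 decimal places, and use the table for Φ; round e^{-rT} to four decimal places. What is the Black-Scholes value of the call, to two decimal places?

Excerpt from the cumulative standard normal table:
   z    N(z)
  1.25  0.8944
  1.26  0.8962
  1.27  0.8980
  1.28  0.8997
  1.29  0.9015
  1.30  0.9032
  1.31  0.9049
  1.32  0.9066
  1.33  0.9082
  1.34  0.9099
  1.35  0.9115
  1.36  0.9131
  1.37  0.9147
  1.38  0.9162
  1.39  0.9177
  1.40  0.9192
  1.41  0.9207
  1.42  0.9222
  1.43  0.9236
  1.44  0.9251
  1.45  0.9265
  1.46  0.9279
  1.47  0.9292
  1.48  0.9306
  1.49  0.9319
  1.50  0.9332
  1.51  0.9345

σ√T = 0.17 × 1.1180 = 0.1901
ln(S/K) + (r + σ²/2)T = ln(350/300) + (0.089 + 0.17²/2)·1.25 = 0.1542 + 0.1293 = 0.2835
d₁ = 0.2835 / 0.1901 = 1.4914 → 1.49
d₂ = d₁ − σ√T = 1.4914 − 0.1901 = 1.3013 → 1.30
exp(−rT) = exp(−0.089·1.25) = 0.8947
N(d₁) = N(1.49) = 0.9319;  N(d₂) = N(1.30) = 0.9032
C = 350·0.9319 − 300·0.8947·0.9032 = 326.1650 − 242.4279 = 83.7371

€83.74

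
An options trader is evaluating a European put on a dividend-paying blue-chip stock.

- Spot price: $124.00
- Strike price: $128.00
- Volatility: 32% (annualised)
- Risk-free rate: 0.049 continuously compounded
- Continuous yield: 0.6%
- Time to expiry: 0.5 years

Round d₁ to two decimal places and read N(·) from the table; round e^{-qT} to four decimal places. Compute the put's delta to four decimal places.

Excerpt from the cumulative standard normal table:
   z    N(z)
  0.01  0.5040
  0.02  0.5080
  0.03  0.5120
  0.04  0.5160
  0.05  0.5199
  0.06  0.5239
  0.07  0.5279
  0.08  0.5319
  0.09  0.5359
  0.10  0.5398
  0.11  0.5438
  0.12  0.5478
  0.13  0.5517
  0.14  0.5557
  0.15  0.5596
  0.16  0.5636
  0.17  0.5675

σ√T = 0.32·√0.5 = 0.2263
d₁ = [ln(124/128) + (0.049 − 0.006 + ½·0.32²)·0.5] / (σ√T) = (-0.0317 + 0.0471) / 0.2263 = 0.0678 ⇒ 0.07
N(d₁) = N(0.07) = 0.5279
Δ_put = e^(−qT)·(N(d₁) − 1) = 0.9970·(0.5279 − 1) = -0.4707

-0.4707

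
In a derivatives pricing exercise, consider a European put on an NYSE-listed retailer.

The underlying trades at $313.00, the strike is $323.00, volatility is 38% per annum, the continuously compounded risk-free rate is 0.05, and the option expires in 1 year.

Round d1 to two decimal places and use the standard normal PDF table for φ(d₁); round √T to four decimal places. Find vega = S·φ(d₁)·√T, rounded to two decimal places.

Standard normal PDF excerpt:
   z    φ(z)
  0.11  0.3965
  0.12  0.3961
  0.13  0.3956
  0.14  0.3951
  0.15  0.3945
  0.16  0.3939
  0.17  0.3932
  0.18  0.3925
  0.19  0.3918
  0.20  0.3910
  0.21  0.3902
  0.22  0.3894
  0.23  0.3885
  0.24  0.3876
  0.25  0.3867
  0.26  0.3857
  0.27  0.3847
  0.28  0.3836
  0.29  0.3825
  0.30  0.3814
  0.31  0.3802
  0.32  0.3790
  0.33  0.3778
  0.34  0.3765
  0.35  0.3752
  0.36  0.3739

121.32

T = 1;  σ√T = 0.3800
d₁ = [ln(313/323) + (0.05 + ½·0.38²)·1] / (σ√T) = (-0.0314 + 0.1222) / 0.3800 = 0.2388 → 0.24
√T = √1 = 1.0000
φ(d₁) = φ(0.24) = 0.3876
vega = S·φ(d₁)·√T = 313·0.3876·1.0000 = 121.3188
(Vega is the same for a European call and put with the same parameters.)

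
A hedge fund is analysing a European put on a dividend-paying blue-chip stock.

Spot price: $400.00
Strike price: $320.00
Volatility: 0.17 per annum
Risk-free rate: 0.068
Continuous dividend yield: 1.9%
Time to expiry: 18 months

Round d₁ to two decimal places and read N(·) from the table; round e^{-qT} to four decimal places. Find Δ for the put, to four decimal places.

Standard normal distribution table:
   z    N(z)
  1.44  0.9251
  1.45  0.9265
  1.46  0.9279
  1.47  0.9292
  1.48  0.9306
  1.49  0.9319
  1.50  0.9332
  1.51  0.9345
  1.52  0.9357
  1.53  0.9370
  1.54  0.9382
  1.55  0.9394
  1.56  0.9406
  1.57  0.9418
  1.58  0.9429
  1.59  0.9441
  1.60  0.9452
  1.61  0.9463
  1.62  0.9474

σ√T = 0.17·√1.5 = 0.2082
d₁ = [ln(400/320) + (0.068 − 0.019 + 0.17²/2)·1.5] / 0.2082 = [0.2231 + 0.0952] / 0.2082 = 1.5289 which rounds to 1.53
N(d₁) = N(1.53) = 0.9370
Δ_put = exp(−qT)·(N(d₁) − 1) = 0.9719·(0.9370 − 1) = -0.0612

-0.0612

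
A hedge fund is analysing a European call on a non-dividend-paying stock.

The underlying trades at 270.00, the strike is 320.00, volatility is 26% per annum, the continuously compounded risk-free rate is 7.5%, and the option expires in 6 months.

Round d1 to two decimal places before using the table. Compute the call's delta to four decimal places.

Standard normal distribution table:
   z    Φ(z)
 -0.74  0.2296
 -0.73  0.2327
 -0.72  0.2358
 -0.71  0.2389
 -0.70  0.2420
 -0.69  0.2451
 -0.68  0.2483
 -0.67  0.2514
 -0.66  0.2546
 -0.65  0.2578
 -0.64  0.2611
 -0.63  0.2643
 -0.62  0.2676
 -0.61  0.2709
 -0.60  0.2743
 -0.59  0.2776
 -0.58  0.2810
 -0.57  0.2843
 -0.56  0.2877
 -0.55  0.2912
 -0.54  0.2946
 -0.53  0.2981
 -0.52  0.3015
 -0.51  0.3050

0.2643

σ√T = 0.26·√0.5 = 0.1838
d₁ = [ln(270/320) + (0.075 + 0.26²/2)·0.5] / 0.1838 = [-0.1699 + 0.0544] / 0.1838 = -0.6282 → -0.63
N(d₁) = N(-0.63) = 0.2643
Δ_call = N(d₁) = 0.2643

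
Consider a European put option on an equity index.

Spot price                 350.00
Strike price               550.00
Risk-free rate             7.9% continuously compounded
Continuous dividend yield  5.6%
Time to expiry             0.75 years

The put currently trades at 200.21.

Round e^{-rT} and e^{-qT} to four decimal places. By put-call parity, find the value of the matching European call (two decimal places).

17.45

exp(−qT) = exp(−0.056·0.75) = 0.9589;  exp(−rT) = exp(−0.079·0.75) = 0.9425
Put-call parity: C − P = S·e^(−qT) − K·e^(−rT) = 350·0.9589 − 550·0.9425 = 335.6150 − 518.3750 = -182.7600
C = P + (C − P) = 200.21 + (-182.7600) = 17.4500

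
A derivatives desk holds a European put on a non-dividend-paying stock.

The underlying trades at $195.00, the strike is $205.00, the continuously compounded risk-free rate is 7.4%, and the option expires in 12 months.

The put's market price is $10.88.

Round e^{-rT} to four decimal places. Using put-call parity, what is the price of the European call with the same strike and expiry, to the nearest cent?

$15.50

exp(−rT) = exp(−0.074·1) = 0.9287
Put-call parity: C − P = S − K·e^(−rT) = 195 − 205·0.9287 = 195 − 190.3835 = 4.6165
C = P + (C − P) = 10.88 + (4.6165) = 15.4965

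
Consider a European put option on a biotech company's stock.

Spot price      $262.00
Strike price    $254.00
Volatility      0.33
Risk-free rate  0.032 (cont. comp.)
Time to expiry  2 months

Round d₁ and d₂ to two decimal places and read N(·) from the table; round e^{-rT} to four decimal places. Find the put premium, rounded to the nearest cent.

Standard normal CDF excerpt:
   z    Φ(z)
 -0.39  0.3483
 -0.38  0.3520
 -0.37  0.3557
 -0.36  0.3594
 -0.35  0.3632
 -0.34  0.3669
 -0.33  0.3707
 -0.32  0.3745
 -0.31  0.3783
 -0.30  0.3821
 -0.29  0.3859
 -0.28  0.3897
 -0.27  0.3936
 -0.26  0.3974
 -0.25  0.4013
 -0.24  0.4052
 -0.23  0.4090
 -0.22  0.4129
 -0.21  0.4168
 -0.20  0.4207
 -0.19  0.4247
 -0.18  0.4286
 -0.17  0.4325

σ√T = 0.33·√0.1667 = 0.1347
d₁ = [ln(262/254) + (0.032 + 0.33²/2)·0.1667] / 0.1347 = [0.0310 + 0.0144] / 0.1347 = 0.3371 → 0.34
d₂ = d₁ − σ√T = 0.3371 − 0.1347 = 0.2024 → 0.20
e^(−rT) = e^(−0.032·0.1667) = 0.9947
P = 254·0.9947·N(-0.20) − 262·N(-0.34) = 254·0.9947·0.4207 − 262·0.3669 = 106.2915 − 96.1278 = 10.1637

$10.16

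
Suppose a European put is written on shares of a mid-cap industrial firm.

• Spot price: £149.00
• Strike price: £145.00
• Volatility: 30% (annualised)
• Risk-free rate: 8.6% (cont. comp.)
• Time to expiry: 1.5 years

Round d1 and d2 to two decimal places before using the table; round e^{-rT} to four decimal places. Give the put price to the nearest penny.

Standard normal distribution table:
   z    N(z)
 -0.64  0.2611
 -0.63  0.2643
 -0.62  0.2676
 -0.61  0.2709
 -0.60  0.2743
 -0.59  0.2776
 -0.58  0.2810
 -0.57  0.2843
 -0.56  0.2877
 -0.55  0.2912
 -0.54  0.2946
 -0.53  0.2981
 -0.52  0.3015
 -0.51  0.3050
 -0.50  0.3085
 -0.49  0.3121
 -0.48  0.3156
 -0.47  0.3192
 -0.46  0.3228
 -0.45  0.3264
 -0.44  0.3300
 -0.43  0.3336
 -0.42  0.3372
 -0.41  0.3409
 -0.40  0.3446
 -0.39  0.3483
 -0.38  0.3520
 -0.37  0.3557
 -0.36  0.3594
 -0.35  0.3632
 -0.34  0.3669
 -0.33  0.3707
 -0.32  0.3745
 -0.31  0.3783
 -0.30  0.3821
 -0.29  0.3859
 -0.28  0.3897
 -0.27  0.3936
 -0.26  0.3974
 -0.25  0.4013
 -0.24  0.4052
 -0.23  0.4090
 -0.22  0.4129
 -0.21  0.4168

σ√T = 0.3 × 1.2247 = 0.3674
d₁ = [ln(149/145) + (0.086 + 0.3²/2)·1.5] / 0.3674 = [0.0272 + 0.1965] / 0.3674 = 0.6089 which rounds to 0.61
d₂ = d₁ − σ√T = 0.6089 − 0.3674 = 0.2414 which rounds to 0.24
exp(−rT) = exp(−0.086·1.5) = 0.8790
N(−d₂) = N(-0.24) = 0.4052;  N(−d₁) = N(-0.61) = 0.2709
P = 145·0.8790·0.4052 − 149·0.2709 = 51.6448 − 40.3641 = 11.2807

£11.28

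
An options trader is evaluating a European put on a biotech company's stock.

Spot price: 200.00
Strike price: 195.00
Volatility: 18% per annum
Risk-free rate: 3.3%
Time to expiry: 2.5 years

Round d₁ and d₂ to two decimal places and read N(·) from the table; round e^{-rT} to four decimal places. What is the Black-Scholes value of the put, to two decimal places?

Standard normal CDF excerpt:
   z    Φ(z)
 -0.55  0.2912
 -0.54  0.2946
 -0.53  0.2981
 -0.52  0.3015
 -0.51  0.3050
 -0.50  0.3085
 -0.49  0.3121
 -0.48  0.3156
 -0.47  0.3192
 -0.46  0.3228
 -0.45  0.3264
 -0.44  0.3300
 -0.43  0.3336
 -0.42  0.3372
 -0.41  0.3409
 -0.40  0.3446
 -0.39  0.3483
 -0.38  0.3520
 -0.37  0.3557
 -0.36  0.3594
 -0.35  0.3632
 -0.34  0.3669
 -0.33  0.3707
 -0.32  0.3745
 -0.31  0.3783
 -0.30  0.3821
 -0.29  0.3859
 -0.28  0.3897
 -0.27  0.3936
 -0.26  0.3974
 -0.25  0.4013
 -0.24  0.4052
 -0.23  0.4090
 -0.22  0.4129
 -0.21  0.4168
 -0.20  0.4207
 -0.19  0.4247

σ√T = 0.18·√2.5 = 0.2846
d₁ = [ln(200/195) + (0.033 + ½·0.18²)·2.5] / (σ√T) = (0.0253 + 0.1230) / 0.2846 = 0.5211 → 0.52
d₂ = 0.5211 − 0.2846 = 0.2365 → 0.24
e^(−rT) = e^(−0.033·2.5) = 0.9208
N(−d₂) = N(-0.24) = 0.4052;  N(−d₁) = N(-0.52) = 0.3015
P = 195·0.9208·0.4052 − 200·0.3015 = 72.7561 − 60.3000 = 12.4561

12.46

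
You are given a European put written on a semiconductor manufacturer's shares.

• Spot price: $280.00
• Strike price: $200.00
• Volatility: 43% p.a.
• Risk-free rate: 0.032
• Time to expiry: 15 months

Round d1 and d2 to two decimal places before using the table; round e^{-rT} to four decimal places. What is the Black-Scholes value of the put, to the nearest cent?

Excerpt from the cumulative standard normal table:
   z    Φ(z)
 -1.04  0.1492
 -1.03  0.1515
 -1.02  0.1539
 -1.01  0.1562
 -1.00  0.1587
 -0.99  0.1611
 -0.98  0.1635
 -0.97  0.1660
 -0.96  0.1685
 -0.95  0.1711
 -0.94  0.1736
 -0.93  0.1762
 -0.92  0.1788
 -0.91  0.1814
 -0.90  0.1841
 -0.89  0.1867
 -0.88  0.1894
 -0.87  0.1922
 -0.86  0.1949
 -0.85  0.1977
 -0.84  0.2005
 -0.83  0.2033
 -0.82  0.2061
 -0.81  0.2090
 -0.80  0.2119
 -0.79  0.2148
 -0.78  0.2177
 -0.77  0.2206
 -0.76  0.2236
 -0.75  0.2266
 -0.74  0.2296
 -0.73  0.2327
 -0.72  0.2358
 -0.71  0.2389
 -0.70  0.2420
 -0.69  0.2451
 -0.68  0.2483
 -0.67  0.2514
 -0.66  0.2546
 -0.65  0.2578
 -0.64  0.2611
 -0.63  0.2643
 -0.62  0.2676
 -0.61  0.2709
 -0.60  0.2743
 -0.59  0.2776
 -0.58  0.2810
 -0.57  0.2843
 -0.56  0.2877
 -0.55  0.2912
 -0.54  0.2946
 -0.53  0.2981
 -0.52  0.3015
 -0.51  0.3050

$13.52

σ√T = 0.43 × 1.1180 = 0.4808
d₁ = [ln(280/200) + (0.032 + ½·0.43²)·1.25] / (σ√T) = (0.3365 + 0.1556) / 0.4808 = 1.0235 ≈ 1.02
d₂ = 1.0235 − 0.4808 = 0.5427 ≈ 0.54
exp(−rT) = exp(−0.032·1.25) = 0.9608
N(−d₂) = N(-0.54) = 0.2946;  N(−d₁) = N(-1.02) = 0.1539
P = 200·0.9608·0.2946 − 280·0.1539 = 56.6103 − 43.0920 = 13.5183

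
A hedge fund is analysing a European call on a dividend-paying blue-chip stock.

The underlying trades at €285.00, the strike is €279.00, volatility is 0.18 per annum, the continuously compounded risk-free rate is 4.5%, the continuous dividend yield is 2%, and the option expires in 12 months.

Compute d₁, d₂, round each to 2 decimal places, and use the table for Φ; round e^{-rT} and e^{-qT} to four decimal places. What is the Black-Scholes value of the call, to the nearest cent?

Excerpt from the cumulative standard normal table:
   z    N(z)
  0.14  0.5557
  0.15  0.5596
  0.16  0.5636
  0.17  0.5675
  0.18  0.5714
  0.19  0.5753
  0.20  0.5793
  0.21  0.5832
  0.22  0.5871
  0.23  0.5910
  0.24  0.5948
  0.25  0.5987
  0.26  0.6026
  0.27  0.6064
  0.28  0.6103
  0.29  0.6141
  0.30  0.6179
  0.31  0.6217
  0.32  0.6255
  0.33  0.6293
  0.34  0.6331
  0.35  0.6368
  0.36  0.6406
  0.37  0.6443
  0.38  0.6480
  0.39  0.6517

T = 1;  σ√T = 0.1800
d₁ = [ln(285/279) + (0.045 − 0.02 + ½·0.18²)·1] / (σ√T) = (0.0213 + 0.0412) / 0.1800 = 0.3471 which rounds to 0.35
d₂ = 0.3471 − 0.1800 = 0.1671 which rounds to 0.17
exp(−qT) = exp(−0.02·1) = 0.9802;  exp(−rT) = exp(−0.045·1) = 0.9560
N(d₁) = N(0.35) = 0.6368;  N(d₂) = N(0.17) = 0.5675
C = 285·0.9802·0.6368 − 279·0.9560·0.5675 = 177.8945 − 151.3659 = 26.5287

€26.53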